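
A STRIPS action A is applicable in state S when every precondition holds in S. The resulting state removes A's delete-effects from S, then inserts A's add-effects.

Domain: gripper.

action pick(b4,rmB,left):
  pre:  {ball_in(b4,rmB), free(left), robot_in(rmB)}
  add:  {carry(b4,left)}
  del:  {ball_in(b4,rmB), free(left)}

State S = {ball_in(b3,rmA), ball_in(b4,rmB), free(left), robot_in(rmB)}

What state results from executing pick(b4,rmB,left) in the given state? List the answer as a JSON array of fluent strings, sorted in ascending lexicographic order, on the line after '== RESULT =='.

Compute (S \ del) ∪ add:
  pre ⊆ S: {ball_in(b4,rmB), free(left), robot_in(rmB)} ⊆ S  — applicable
  S \ del = {ball_in(b3,rmA), robot_in(rmB)}
  ∪ add   = {ball_in(b3,rmA), carry(b4,left), robot_in(rmB)}

== RESULT ==
["ball_in(b3,rmA)", "carry(b4,left)", "robot_in(rmB)"]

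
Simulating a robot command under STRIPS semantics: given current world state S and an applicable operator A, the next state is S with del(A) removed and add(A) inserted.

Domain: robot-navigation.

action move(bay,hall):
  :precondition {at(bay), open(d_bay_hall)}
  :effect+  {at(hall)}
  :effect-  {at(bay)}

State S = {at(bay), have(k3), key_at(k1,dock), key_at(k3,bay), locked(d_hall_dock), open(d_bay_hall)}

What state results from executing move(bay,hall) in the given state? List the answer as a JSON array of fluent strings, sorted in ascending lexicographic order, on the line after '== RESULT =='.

Progress:
  pre ⊆ S: {at(bay), open(d_bay_hall)} ⊆ S  — applicable
  S \ del = {have(k3), key_at(k1,dock), key_at(k3,bay), locked(d_hall_dock), open(d_bay_hall)}
  ∪ add   = {at(hall), have(k3), key_at(k1,dock), key_at(k3,bay), locked(d_hall_dock), open(d_bay_hall)}

== RESULT ==
["at(hall)", "have(k3)", "key_at(k1,dock)", "key_at(k3,bay)", "locked(d_hall_dock)", "open(d_bay_hall)"]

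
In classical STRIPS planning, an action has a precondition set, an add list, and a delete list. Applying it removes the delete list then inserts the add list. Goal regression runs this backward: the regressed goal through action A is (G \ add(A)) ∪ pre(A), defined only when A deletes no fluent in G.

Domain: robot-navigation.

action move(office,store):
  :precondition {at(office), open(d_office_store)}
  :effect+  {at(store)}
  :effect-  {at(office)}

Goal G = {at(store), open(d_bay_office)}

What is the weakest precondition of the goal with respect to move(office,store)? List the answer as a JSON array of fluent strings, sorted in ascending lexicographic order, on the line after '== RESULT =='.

Compute (G \ add) ∪ pre:
  G ∩ del = {}  (empty — regression defined)
  G \ add = {at(store), open(d_bay_office)} \ {at(store)} = {open(d_bay_office)}
  ∪ pre   = {open(d_bay_office)} ∪ {at(office), open(d_office_store)}
          = {at(office), open(d_bay_office), open(d_office_store)}

== RESULT ==
["at(office)", "open(d_bay_office)", "open(d_office_store)"]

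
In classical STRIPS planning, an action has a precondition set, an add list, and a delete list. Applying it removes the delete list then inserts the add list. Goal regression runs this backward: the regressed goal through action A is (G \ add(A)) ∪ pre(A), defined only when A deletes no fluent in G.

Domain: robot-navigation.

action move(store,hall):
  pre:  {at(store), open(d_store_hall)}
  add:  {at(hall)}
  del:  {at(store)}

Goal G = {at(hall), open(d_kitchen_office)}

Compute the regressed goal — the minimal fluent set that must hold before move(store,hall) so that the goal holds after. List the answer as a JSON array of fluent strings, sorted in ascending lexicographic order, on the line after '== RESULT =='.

Regress:
  G ∩ del = {}  (empty — regression defined)
  G \ add = {at(hall), open(d_kitchen_office)} \ {at(hall)} = {open(d_kitchen_office)}
  ∪ pre   = {open(d_kitchen_office)} ∪ {at(store), open(d_store_hall)}
          = {at(store), open(d_kitchen_office), open(d_store_hall)}

== RESULT ==
["at(store)", "open(d_kitchen_office)", "open(d_store_hall)"]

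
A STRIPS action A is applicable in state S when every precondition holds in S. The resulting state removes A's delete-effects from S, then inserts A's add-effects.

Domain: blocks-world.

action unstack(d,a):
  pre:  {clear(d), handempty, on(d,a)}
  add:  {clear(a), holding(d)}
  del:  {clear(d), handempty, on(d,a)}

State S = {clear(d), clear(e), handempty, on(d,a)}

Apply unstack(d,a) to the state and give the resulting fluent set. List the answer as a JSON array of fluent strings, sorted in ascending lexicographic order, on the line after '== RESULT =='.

Compute (S \ del) ∪ add:
  pre ⊆ S: {clear(d), handempty, on(d,a)} ⊆ S  — applicable
  S \ del = {clear(e)}
  ∪ add   = {clear(a), clear(e), holding(d)}

== RESULT ==
["clear(a)", "clear(e)", "holding(d)"]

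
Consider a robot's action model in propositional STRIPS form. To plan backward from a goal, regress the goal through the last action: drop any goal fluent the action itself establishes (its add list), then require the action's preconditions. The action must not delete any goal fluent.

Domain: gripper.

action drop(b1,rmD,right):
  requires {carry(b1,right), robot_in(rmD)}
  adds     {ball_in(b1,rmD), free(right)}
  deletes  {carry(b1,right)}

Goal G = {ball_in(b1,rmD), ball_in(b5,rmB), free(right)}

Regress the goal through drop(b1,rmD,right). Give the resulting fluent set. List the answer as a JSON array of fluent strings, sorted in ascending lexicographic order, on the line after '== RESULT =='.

Regress:
  G ∩ del = {}  (empty — regression defined)
  G \ add = {ball_in(b1,rmD), ball_in(b5,rmB), free(right)} \ {ball_in(b1,rmD), free(right)} = {ball_in(b5,rmB)}
  ∪ pre   = {ball_in(b5,rmB)} ∪ {carry(b1,right), robot_in(rmD)}
          = {ball_in(b5,rmB), carry(b1,right), robot_in(rmD)}

== RESULT ==
["ball_in(b5,rmB)", "carry(b1,right)", "robot_in(rmD)"]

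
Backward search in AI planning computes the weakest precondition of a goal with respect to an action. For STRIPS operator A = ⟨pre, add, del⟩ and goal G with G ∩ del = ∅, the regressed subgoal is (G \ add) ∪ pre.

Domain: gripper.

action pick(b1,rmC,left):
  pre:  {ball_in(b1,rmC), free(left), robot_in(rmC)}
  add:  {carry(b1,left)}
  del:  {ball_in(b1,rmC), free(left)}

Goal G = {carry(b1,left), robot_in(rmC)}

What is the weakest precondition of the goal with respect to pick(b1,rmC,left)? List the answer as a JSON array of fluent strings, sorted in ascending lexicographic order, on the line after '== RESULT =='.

Compute (G \ add) ∪ pre:
  G ∩ del = {}  (empty — regression defined)
  G \ add = {carry(b1,left), robot_in(rmC)} \ {carry(b1,left)} = {robot_in(rmC)}
  ∪ pre   = {robot_in(rmC)} ∪ {ball_in(b1,rmC), free(left), robot_in(rmC)}
          = {ball_in(b1,rmC), free(left), robot_in(rmC)}

== RESULT ==
["ball_in(b1,rmC)", "free(left)", "robot_in(rmC)"]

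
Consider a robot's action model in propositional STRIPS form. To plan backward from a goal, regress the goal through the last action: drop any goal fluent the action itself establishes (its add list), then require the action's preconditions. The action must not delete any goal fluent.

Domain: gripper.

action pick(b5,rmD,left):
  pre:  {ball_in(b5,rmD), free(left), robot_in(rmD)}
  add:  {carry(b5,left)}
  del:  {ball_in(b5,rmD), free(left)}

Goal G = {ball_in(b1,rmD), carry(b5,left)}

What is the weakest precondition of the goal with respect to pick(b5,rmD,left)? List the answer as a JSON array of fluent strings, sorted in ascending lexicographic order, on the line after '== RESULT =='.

Compute (G \ add) ∪ pre:
  G ∩ del = {}  (empty — regression defined)
  G \ add = {ball_in(b1,rmD), carry(b5,left)} \ {carry(b5,left)} = {ball_in(b1,rmD)}
  ∪ pre   = {ball_in(b1,rmD)} ∪ {ball_in(b5,rmD), free(left), robot_in(rmD)}
          = {ball_in(b1,rmD), ball_in(b5,rmD), free(left), robot_in(rmD)}

== RESULT ==
["ball_in(b1,rmD)", "ball_in(b5,rmD)", "free(left)", "robot_in(rmD)"]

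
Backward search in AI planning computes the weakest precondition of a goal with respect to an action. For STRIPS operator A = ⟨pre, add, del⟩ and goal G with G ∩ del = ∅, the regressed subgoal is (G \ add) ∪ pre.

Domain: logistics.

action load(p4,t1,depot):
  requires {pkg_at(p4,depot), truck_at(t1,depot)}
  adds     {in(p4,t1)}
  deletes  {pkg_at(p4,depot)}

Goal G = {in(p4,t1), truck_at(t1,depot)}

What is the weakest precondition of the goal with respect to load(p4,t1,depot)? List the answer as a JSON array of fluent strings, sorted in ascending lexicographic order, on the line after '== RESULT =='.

Regress:
  G ∩ del = {}  (empty — regression defined)
  G \ add = {in(p4,t1), truck_at(t1,depot)} \ {in(p4,t1)} = {truck_at(t1,depot)}
  ∪ pre   = {truck_at(t1,depot)} ∪ {pkg_at(p4,depot), truck_at(t1,depot)}
          = {pkg_at(p4,depot), truck_at(t1,depot)}

== RESULT ==
["pkg_at(p4,depot)", "truck_at(t1,depot)"]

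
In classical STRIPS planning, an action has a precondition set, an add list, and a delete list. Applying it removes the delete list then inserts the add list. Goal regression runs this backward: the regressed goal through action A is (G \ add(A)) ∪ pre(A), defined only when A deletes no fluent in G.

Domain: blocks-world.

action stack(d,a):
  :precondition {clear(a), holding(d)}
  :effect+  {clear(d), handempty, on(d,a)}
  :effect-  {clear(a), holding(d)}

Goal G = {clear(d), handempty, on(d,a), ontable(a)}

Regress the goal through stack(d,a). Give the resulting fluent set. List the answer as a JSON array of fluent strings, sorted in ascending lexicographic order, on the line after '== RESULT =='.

Regress:
  G ∩ del = {}  (empty — regression defined)
  G \ add = {clear(d), handempty, on(d,a), ontable(a)} \ {clear(d), handempty, on(d,a)} = {ontable(a)}
  ∪ pre   = {ontable(a)} ∪ {clear(a), holding(d)}
          = {clear(a), holding(d), ontable(a)}

== RESULT ==
["clear(a)", "holding(d)", "ontable(a)"]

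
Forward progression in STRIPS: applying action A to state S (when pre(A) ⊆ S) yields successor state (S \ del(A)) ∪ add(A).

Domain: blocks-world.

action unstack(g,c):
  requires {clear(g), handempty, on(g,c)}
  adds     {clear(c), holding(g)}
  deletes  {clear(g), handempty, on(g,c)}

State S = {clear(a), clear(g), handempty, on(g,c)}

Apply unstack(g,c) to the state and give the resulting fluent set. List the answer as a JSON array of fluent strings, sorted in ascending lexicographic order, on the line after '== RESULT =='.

Compute (S \ del) ∪ add:
  pre ⊆ S: {clear(g), handempty, on(g,c)} ⊆ S  — applicable
  S \ del = {clear(a)}
  ∪ add   = {clear(a), clear(c), holding(g)}

== RESULT ==
["clear(a)", "clear(c)", "holding(g)"]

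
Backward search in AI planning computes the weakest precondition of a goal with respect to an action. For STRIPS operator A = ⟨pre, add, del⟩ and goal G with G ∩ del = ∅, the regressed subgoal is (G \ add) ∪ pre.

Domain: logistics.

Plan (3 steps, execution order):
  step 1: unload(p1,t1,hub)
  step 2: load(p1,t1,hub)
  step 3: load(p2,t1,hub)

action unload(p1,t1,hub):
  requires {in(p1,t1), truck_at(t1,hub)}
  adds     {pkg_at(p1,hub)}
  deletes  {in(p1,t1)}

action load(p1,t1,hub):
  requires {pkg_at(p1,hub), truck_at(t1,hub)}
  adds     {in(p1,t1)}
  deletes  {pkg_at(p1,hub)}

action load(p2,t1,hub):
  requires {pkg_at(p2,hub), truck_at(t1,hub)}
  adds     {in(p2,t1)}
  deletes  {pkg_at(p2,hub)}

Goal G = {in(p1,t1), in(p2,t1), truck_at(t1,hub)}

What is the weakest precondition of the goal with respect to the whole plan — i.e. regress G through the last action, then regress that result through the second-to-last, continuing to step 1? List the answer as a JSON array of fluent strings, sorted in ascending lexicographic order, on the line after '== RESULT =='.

Regress step by step:
  through step 3 (load(p2,t1,hub)): drop {in(p2,t1)}, keep {in(p1,t1), truck_at(t1,hub)}, require {pkg_at(p2,hub), truck_at(t1,hub)}
    → {in(p1,t1), pkg_at(p2,hub), truck_at(t1,hub)}
  through step 2 (load(p1,t1,hub)): drop {in(p1,t1)}, keep {pkg_at(p2,hub), truck_at(t1,hub)}, require {pkg_at(p1,hub), truck_at(t1,hub)}
    → {pkg_at(p1,hub), pkg_at(p2,hub), truck_at(t1,hub)}
  through step 1 (unload(p1,t1,hub)): drop {pkg_at(p1,hub)}, keep {pkg_at(p2,hub), truck_at(t1,hub)}, require {in(p1,t1), truck_at(t1,hub)}
    → {in(p1,t1), pkg_at(p2,hub), truck_at(t1,hub)}

== RESULT ==
["in(p1,t1)", "pkg_at(p2,hub)", "truck_at(t1,hub)"]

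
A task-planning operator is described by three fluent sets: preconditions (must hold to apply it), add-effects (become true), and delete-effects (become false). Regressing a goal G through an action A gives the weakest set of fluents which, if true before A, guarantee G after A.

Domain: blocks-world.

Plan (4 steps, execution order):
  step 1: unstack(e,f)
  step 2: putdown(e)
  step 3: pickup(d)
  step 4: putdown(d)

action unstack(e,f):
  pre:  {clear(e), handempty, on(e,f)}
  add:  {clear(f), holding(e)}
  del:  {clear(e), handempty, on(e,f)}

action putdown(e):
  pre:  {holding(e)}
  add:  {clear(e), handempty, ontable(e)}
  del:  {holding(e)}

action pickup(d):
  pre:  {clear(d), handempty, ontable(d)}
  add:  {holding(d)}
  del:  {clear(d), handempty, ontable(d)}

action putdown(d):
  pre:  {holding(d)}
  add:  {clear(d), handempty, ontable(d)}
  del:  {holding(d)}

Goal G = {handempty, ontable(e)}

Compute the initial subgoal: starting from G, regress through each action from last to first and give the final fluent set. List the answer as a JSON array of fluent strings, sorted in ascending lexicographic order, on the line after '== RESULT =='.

Regress step by step:
  through step 4 (putdown(d)): drop {handempty}, keep {ontable(e)}, require {holding(d)}
    → {holding(d), ontable(e)}
  through step 3 (pickup(d)): drop {holding(d)}, keep {ontable(e)}, require {clear(d), handempty, ontable(d)}
    → {clear(d), handempty, ontable(d), ontable(e)}
  through step 2 (putdown(e)): drop {handempty, ontable(e)}, keep {clear(d), ontable(d)}, require {holding(e)}
    → {clear(d), holding(e), ontable(d)}
  through step 1 (unstack(e,f)): drop {holding(e)}, keep {clear(d), ontable(d)}, require {clear(e), handempty, on(e,f)}
    → {clear(d), clear(e), handempty, on(e,f), ontable(d)}

== RESULT ==
["clear(d)", "clear(e)", "handempty", "on(e,f)", "ontable(d)"]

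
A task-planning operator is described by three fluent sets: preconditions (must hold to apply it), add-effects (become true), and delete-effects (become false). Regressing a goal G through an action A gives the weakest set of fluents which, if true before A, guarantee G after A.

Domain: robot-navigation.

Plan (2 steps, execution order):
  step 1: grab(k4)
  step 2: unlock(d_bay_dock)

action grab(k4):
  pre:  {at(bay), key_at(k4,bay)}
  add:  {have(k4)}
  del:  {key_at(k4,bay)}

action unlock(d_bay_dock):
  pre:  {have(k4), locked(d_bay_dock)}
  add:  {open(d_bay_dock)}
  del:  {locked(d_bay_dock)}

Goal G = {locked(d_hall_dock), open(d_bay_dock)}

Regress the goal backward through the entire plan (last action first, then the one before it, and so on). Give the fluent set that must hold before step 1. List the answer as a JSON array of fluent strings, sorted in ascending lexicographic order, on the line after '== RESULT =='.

Work backward from the goal:
  through step 2 (unlock(d_bay_dock)): drop {open(d_bay_dock)}, keep {locked(d_hall_dock)}, require {have(k4), locked(d_bay_dock)}
    → {have(k4), locked(d_bay_dock), locked(d_hall_dock)}
  through step 1 (grab(k4)): drop {have(k4)}, keep {locked(d_bay_dock), locked(d_hall_dock)}, require {at(bay), key_at(k4,bay)}
    → {at(bay), key_at(k4,bay), locked(d_bay_dock), locked(d_hall_dock)}

== RESULT ==
["at(bay)", "key_at(k4,bay)", "locked(d_bay_dock)", "locked(d_hall_dock)"]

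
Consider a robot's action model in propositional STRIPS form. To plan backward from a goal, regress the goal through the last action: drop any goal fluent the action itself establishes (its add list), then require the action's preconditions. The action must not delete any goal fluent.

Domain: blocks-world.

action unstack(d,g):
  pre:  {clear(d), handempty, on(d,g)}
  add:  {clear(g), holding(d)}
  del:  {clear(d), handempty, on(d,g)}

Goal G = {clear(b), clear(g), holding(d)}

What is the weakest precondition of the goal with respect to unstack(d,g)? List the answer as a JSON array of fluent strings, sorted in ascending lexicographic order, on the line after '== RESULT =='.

Compute (G \ add) ∪ pre:
  G ∩ del = {}  (empty — regression defined)
  G \ add = {clear(b), clear(g), holding(d)} \ {clear(g), holding(d)} = {clear(b)}
  ∪ pre   = {clear(b)} ∪ {clear(d), handempty, on(d,g)}
          = {clear(b), clear(d), handempty, on(d,g)}

== RESULT ==
["clear(b)", "clear(d)", "handempty", "on(d,g)"]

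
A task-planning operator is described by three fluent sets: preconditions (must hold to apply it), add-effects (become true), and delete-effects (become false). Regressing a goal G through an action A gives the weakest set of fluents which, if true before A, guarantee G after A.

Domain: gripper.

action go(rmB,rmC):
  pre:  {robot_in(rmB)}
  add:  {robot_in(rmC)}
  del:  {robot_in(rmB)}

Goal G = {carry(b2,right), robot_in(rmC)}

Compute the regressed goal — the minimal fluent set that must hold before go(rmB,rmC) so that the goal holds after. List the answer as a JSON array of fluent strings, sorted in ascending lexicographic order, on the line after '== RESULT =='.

Regress:
  G ∩ del = {}  (empty — regression defined)
  G \ add = {carry(b2,right), robot_in(rmC)} \ {robot_in(rmC)} = {carry(b2,right)}
  ∪ pre   = {carry(b2,right)} ∪ {robot_in(rmB)}
          = {carry(b2,right), robot_in(rmB)}

== RESULT ==
["carry(b2,right)", "robot_in(rmB)"]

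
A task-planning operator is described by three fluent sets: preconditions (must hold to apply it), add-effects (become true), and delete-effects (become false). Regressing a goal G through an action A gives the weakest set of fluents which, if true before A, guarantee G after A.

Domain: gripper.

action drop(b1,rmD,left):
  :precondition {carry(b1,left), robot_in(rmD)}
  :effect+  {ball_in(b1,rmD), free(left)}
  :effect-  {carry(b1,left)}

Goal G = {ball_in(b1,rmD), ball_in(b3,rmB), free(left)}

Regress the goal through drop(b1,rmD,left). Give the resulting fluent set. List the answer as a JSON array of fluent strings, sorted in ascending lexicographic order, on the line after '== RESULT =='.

Regress:
  G ∩ del = {}  (empty — regression defined)
  G \ add = {ball_in(b1,rmD), ball_in(b3,rmB), free(left)} \ {ball_in(b1,rmD), free(left)} = {ball_in(b3,rmB)}
  ∪ pre   = {ball_in(b3,rmB)} ∪ {carry(b1,left), robot_in(rmD)}
          = {ball_in(b3,rmB), carry(b1,left), robot_in(rmD)}

== RESULT ==
["ball_in(b3,rmB)", "carry(b1,left)", "robot_in(rmD)"]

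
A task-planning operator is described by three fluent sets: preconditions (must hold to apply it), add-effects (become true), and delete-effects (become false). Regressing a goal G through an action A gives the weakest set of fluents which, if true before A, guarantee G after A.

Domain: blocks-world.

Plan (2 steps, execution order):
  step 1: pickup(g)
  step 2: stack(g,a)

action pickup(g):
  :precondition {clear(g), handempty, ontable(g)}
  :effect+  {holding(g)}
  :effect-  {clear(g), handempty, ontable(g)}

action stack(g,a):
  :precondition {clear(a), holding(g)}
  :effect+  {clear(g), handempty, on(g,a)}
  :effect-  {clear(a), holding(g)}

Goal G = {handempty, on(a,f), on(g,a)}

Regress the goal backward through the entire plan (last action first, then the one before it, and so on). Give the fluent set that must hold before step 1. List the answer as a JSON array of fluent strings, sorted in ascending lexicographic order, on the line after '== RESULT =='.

Regress step by step:
  through step 2 (stack(g,a)): drop {handempty, on(g,a)}, keep {on(a,f)}, require {clear(a), holding(g)}
    → {clear(a), holding(g), on(a,f)}
  through step 1 (pickup(g)): drop {holding(g)}, keep {clear(a), on(a,f)}, require {clear(g), handempty, ontable(g)}
    → {clear(a), clear(g), handempty, on(a,f), ontable(g)}

== RESULT ==
["clear(a)", "clear(g)", "handempty", "on(a,f)", "ontable(g)"]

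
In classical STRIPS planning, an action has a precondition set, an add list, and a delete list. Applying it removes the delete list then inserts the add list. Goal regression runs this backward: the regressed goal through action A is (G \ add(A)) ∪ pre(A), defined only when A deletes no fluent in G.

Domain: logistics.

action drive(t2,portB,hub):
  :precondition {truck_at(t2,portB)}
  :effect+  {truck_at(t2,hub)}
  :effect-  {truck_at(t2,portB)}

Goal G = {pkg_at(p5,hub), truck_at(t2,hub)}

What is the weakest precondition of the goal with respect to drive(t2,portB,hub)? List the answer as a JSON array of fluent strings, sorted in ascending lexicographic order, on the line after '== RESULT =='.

Regress:
  G ∩ del = {}  (empty — regression defined)
  G \ add = {pkg_at(p5,hub), truck_at(t2,hub)} \ {truck_at(t2,hub)} = {pkg_at(p5,hub)}
  ∪ pre   = {pkg_at(p5,hub)} ∪ {truck_at(t2,portB)}
          = {pkg_at(p5,hub), truck_at(t2,portB)}

== RESULT ==
["pkg_at(p5,hub)", "truck_at(t2,portB)"]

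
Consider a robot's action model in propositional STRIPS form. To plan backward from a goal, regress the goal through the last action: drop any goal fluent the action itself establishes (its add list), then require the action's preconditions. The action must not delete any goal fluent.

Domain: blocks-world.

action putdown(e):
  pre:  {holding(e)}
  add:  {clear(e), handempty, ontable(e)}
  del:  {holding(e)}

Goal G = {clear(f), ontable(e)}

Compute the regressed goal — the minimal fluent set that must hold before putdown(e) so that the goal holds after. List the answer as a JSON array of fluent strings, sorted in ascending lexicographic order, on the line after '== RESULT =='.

Regress:
  G ∩ del = {}  (empty — regression defined)
  G \ add = {clear(f), ontable(e)} \ {clear(e), handempty, ontable(e)} = {clear(f)}
  ∪ pre   = {clear(f)} ∪ {holding(e)}
          = {clear(f), holding(e)}

== RESULT ==
["clear(f)", "holding(e)"]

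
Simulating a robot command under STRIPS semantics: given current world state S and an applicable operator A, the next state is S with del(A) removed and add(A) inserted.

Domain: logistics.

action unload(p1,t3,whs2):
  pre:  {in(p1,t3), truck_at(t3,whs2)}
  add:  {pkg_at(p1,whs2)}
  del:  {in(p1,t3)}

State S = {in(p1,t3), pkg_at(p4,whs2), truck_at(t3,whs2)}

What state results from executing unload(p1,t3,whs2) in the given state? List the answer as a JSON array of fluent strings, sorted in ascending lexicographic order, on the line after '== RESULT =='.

Progress:
  pre ⊆ S: {in(p1,t3), truck_at(t3,whs2)} ⊆ S  — applicable
  S \ del = {pkg_at(p4,whs2), truck_at(t3,whs2)}
  ∪ add   = {pkg_at(p1,whs2), pkg_at(p4,whs2), truck_at(t3,whs2)}

== RESULT ==
["pkg_at(p1,whs2)", "pkg_at(p4,whs2)", "truck_at(t3,whs2)"]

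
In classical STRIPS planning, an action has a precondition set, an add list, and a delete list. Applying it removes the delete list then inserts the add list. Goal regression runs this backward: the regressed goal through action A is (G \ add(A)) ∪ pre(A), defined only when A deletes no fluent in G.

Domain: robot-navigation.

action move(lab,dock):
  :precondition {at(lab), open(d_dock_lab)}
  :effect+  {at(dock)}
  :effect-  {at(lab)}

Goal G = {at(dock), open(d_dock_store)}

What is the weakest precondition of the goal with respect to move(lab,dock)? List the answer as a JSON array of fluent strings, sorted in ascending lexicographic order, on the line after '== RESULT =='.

Compute (G \ add) ∪ pre:
  G ∩ del = {}  (empty — regression defined)
  G \ add = {at(dock), open(d_dock_store)} \ {at(dock)} = {open(d_dock_store)}
  ∪ pre   = {open(d_dock_store)} ∪ {at(lab), open(d_dock_lab)}
          = {at(lab), open(d_dock_lab), open(d_dock_store)}

== RESULT ==
["at(lab)", "open(d_dock_lab)", "open(d_dock_store)"]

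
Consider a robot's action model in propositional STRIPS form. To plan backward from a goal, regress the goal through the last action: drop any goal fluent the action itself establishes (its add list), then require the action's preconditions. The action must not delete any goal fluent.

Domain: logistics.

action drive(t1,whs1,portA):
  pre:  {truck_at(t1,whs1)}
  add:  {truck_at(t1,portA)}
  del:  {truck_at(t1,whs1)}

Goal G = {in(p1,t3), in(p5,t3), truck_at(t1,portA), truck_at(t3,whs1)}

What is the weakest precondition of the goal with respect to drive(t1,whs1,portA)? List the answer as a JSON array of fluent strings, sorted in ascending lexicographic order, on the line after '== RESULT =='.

Regress:
  G ∩ del = {}  (empty — regression defined)
  G \ add = {in(p1,t3), in(p5,t3), truck_at(t1,portA), truck_at(t3,whs1)} \ {truck_at(t1,portA)} = {in(p1,t3), in(p5,t3), truck_at(t3,whs1)}
  ∪ pre   = {in(p1,t3), in(p5,t3), truck_at(t3,whs1)} ∪ {truck_at(t1,whs1)}
          = {in(p1,t3), in(p5,t3), truck_at(t1,whs1), truck_at(t3,whs1)}

== RESULT ==
["in(p1,t3)", "in(p5,t3)", "truck_at(t1,whs1)", "truck_at(t3,whs1)"]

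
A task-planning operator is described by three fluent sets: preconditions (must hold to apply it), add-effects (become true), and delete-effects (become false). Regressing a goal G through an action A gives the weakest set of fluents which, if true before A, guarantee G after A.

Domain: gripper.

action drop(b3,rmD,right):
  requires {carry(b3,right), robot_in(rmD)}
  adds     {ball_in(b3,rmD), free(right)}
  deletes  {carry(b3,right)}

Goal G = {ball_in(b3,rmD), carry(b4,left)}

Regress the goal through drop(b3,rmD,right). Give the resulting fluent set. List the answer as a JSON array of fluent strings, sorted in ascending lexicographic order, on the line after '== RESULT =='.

Compute (G \ add) ∪ pre:
  G ∩ del = {}  (empty — regression defined)
  G \ add = {ball_in(b3,rmD), carry(b4,left)} \ {ball_in(b3,rmD), free(right)} = {carry(b4,left)}
  ∪ pre   = {carry(b4,left)} ∪ {carry(b3,right), robot_in(rmD)}
          = {carry(b3,right), carry(b4,left), robot_in(rmD)}

== RESULT ==
["carry(b3,right)", "carry(b4,left)", "robot_in(rmD)"]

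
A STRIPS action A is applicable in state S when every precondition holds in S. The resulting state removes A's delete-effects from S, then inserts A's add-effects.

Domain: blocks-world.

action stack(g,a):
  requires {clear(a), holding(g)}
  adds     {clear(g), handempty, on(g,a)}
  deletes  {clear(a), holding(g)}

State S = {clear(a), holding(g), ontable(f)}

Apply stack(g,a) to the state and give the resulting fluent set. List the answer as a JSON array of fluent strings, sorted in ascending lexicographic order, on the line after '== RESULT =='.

Compute (S \ del) ∪ add:
  pre ⊆ S: {clear(a), holding(g)} ⊆ S  — applicable
  S \ del = {ontable(f)}
  ∪ add   = {clear(g), handempty, on(g,a), ontable(f)}

== RESULT ==
["clear(g)", "handempty", "on(g,a)", "ontable(f)"]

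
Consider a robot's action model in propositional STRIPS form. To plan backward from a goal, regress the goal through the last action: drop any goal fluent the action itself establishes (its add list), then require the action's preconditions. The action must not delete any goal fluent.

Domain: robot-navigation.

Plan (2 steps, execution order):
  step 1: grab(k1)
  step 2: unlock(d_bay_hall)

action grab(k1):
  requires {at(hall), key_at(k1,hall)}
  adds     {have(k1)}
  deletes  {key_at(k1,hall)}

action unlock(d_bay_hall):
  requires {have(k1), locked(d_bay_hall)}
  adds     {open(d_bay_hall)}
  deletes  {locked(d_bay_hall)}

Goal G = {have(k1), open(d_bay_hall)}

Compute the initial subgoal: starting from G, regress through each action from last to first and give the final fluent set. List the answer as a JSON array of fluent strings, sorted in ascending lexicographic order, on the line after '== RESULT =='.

Regress step by step:
  through step 2 (unlock(d_bay_hall)): drop {open(d_bay_hall)}, keep {have(k1)}, require {have(k1), locked(d_bay_hall)}
    → {have(k1), locked(d_bay_hall)}
  through step 1 (grab(k1)): drop {have(k1)}, keep {locked(d_bay_hall)}, require {at(hall), key_at(k1,hall)}
    → {at(hall), key_at(k1,hall), locked(d_bay_hall)}

== RESULT ==
["at(hall)", "key_at(k1,hall)", "locked(d_bay_hall)"]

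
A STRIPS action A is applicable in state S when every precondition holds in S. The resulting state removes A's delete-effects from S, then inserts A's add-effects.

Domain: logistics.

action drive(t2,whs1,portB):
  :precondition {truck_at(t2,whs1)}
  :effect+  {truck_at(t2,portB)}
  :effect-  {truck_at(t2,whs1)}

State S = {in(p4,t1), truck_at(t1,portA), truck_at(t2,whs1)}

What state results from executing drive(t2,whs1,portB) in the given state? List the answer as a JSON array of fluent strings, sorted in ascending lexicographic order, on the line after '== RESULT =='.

Progress:
  pre ⊆ S: {truck_at(t2,whs1)} ⊆ S  — applicable
  S \ del = {in(p4,t1), truck_at(t1,portA)}
  ∪ add   = {in(p4,t1), truck_at(t1,portA), truck_at(t2,portB)}

== RESULT ==
["in(p4,t1)", "truck_at(t1,portA)", "truck_at(t2,portB)"]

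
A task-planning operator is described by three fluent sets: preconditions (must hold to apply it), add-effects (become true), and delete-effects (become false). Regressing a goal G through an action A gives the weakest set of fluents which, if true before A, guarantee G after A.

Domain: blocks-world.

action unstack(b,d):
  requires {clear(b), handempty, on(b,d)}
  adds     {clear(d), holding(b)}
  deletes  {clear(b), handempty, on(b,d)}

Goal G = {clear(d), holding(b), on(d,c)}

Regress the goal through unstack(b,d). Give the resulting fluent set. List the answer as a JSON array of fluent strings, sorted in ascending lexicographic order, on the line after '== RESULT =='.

Regress:
  G ∩ del = {}  (empty — regression defined)
  G \ add = {clear(d), holding(b), on(d,c)} \ {clear(d), holding(b)} = {on(d,c)}
  ∪ pre   = {on(d,c)} ∪ {clear(b), handempty, on(b,d)}
          = {clear(b), handempty, on(b,d), on(d,c)}

== RESULT ==
["clear(b)", "handempty", "on(b,d)", "on(d,c)"]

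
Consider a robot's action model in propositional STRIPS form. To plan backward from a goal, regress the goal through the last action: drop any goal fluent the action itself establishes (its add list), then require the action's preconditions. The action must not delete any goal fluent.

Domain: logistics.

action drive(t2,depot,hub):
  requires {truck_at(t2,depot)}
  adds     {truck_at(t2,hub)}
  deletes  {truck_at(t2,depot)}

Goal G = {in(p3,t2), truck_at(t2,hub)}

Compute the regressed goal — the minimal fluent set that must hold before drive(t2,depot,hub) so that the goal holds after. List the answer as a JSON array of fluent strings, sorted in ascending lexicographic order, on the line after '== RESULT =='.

Compute (G \ add) ∪ pre:
  G ∩ del = {}  (empty — regression defined)
  G \ add = {in(p3,t2), truck_at(t2,hub)} \ {truck_at(t2,hub)} = {in(p3,t2)}
  ∪ pre   = {in(p3,t2)} ∪ {truck_at(t2,depot)}
          = {in(p3,t2), truck_at(t2,depot)}

== RESULT ==
["in(p3,t2)", "truck_at(t2,depot)"]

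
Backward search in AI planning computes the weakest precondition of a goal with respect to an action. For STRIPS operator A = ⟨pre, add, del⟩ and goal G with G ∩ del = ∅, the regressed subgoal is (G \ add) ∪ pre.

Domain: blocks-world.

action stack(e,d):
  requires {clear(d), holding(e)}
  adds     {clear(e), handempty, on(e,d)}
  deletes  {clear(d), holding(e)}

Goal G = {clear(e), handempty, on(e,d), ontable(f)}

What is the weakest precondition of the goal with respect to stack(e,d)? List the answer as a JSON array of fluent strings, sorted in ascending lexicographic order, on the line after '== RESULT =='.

Compute (G \ add) ∪ pre:
  G ∩ del = {}  (empty — regression defined)
  G \ add = {clear(e), handempty, on(e,d), ontable(f)} \ {clear(e), handempty, on(e,d)} = {ontable(f)}
  ∪ pre   = {ontable(f)} ∪ {clear(d), holding(e)}
          = {clear(d), holding(e), ontable(f)}

== RESULT ==
["clear(d)", "holding(e)", "ontable(f)"]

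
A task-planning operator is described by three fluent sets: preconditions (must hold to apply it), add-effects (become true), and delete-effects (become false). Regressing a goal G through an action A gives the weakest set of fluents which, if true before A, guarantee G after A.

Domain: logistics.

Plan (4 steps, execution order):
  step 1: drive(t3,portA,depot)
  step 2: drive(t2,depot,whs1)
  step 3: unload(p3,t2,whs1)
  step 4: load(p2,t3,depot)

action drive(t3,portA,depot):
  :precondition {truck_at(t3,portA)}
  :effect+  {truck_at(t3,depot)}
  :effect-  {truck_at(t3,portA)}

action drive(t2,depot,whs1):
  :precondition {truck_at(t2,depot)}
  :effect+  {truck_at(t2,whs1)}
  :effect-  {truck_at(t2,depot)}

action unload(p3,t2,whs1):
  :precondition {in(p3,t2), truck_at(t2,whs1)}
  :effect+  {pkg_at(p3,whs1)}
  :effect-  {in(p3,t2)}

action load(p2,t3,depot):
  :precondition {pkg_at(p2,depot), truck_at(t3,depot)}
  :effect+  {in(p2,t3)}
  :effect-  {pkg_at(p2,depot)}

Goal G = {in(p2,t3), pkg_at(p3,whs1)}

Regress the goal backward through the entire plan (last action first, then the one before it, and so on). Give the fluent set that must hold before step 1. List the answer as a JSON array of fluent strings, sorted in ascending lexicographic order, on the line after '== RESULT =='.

Regress step by step:
  through step 4 (load(p2,t3,depot)): drop {in(p2,t3)}, keep {pkg_at(p3,whs1)}, require {pkg_at(p2,depot), truck_at(t3,depot)}
    → {pkg_at(p2,depot), pkg_at(p3,whs1), truck_at(t3,depot)}
  through step 3 (unload(p3,t2,whs1)): drop {pkg_at(p3,whs1)}, keep {pkg_at(p2,depot), truck_at(t3,depot)}, require {in(p3,t2), truck_at(t2,whs1)}
    → {in(p3,t2), pkg_at(p2,depot), truck_at(t2,whs1), truck_at(t3,depot)}
  through step 2 (drive(t2,depot,whs1)): drop {truck_at(t2,whs1)}, keep {in(p3,t2), pkg_at(p2,depot), truck_at(t3,depot)}, require {truck_at(t2,depot)}
    → {in(p3,t2), pkg_at(p2,depot), truck_at(t2,depot), truck_at(t3,depot)}
  through step 1 (drive(t3,portA,depot)): drop {truck_at(t3,depot)}, keep {in(p3,t2), pkg_at(p2,depot), truck_at(t2,depot)}, require {truck_at(t3,portA)}
    → {in(p3,t2), pkg_at(p2,depot), truck_at(t2,depot), truck_at(t3,portA)}

== RESULT ==
["in(p3,t2)", "pkg_at(p2,depot)", "truck_at(t2,depot)", "truck_at(t3,portA)"]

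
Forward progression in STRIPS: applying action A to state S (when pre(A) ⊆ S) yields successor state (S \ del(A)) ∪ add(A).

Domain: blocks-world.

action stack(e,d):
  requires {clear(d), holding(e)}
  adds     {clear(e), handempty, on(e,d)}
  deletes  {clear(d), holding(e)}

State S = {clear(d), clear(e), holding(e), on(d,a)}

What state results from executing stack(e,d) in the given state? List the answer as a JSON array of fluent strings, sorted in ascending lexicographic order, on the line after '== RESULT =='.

Compute (S \ del) ∪ add:
  pre ⊆ S: {clear(d), holding(e)} ⊆ S  — applicable
  S \ del = {clear(e), on(d,a)}
  ∪ add   = {clear(e), handempty, on(d,a), on(e,d)}

== RESULT ==
["clear(e)", "handempty", "on(d,a)", "on(e,d)"]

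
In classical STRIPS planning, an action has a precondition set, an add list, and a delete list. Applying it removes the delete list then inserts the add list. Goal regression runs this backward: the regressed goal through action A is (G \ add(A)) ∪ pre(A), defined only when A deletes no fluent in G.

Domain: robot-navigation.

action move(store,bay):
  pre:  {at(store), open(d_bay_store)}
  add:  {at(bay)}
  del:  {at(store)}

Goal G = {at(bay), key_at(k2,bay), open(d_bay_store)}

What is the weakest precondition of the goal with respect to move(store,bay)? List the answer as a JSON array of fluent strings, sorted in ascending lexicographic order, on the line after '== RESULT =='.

Regress:
  G ∩ del = {}  (empty — regression defined)
  G \ add = {at(bay), key_at(k2,bay), open(d_bay_store)} \ {at(bay)} = {key_at(k2,bay), open(d_bay_store)}
  ∪ pre   = {key_at(k2,bay), open(d_bay_store)} ∪ {at(store), open(d_bay_store)}
          = {at(store), key_at(k2,bay), open(d_bay_store)}

== RESULT ==
["at(store)", "key_at(k2,bay)", "open(d_bay_store)"]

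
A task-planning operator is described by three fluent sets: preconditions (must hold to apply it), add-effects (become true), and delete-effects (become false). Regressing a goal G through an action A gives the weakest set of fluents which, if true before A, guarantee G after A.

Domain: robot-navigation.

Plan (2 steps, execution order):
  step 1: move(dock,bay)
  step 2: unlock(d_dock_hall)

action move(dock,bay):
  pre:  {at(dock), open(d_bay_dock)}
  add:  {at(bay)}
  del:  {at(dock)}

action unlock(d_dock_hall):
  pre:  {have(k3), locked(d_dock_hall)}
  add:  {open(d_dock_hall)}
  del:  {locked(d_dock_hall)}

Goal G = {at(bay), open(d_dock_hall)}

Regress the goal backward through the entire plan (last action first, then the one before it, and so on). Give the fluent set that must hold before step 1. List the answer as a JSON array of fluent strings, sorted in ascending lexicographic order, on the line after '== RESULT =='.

Work backward from the goal:
  through step 2 (unlock(d_dock_hall)): drop {open(d_dock_hall)}, keep {at(bay)}, require {have(k3), locked(d_dock_hall)}
    → {at(bay), have(k3), locked(d_dock_hall)}
  through step 1 (move(dock,bay)): drop {at(bay)}, keep {have(k3), locked(d_dock_hall)}, require {at(dock), open(d_bay_dock)}
    → {at(dock), have(k3), locked(d_dock_hall), open(d_bay_dock)}

== RESULT ==
["at(dock)", "have(k3)", "locked(d_dock_hall)", "open(d_bay_dock)"]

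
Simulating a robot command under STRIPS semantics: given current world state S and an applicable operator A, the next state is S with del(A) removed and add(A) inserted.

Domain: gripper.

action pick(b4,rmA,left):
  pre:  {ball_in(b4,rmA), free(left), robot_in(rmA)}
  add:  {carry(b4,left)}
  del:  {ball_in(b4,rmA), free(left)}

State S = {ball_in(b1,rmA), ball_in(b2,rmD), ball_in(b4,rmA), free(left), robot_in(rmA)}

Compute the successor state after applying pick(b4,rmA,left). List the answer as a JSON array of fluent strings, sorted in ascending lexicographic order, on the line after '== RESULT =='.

Compute (S \ del) ∪ add:
  pre ⊆ S: {ball_in(b4,rmA), free(left), robot_in(rmA)} ⊆ S  — applicable
  S \ del = {ball_in(b1,rmA), ball_in(b2,rmD), robot_in(rmA)}
  ∪ add   = {ball_in(b1,rmA), ball_in(b2,rmD), carry(b4,left), robot_in(rmA)}

== RESULT ==
["ball_in(b1,rmA)", "ball_in(b2,rmD)", "carry(b4,left)", "robot_in(rmA)"]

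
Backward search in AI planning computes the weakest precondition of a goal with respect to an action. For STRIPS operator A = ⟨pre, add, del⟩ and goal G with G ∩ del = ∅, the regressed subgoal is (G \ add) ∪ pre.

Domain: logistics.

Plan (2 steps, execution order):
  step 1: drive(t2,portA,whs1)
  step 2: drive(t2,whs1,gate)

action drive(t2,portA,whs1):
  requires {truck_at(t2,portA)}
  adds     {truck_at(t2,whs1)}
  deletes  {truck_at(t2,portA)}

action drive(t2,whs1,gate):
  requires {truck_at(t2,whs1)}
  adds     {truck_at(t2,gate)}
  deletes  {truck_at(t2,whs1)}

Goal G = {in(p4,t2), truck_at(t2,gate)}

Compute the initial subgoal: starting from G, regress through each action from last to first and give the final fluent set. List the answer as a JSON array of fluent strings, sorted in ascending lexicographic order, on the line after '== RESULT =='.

Regress step by step:
  through step 2 (drive(t2,whs1,gate)): drop {truck_at(t2,gate)}, keep {in(p4,t2)}, require {truck_at(t2,whs1)}
    → {in(p4,t2), truck_at(t2,whs1)}
  through step 1 (drive(t2,portA,whs1)): drop {truck_at(t2,whs1)}, keep {in(p4,t2)}, require {truck_at(t2,portA)}
    → {in(p4,t2), truck_at(t2,portA)}

== RESULT ==
["in(p4,t2)", "truck_at(t2,portA)"]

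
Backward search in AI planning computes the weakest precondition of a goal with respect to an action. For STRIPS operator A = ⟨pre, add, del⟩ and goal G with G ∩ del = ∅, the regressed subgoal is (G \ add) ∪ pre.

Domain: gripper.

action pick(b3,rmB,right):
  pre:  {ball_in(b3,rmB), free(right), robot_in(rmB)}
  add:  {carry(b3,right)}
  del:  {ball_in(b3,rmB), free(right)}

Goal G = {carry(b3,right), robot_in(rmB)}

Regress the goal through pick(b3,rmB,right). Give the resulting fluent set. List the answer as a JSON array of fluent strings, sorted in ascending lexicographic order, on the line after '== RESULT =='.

Compute (G \ add) ∪ pre:
  G ∩ del = {}  (empty — regression defined)
  G \ add = {carry(b3,right), robot_in(rmB)} \ {carry(b3,right)} = {robot_in(rmB)}
  ∪ pre   = {robot_in(rmB)} ∪ {ball_in(b3,rmB), free(right), robot_in(rmB)}
          = {ball_in(b3,rmB), free(right), robot_in(rmB)}

== RESULT ==
["ball_in(b3,rmB)", "free(right)", "robot_in(rmB)"]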